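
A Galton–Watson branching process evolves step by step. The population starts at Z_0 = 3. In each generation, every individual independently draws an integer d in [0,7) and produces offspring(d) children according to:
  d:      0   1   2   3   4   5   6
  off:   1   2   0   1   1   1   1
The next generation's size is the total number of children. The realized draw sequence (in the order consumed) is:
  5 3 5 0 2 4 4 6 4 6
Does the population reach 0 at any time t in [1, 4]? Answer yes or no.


gen 0: Z_0=3, draws=[5, 3, 5], offspring=[1, 1, 1], Z_1=3
gen 1: Z_1=3, draws=[0, 2, 4], offspring=[1, 0, 1], Z_2=2
gen 2: Z_2=2, draws=[4, 6], offspring=[1, 1], Z_3=2
gen 3: Z_3=2, draws=[4, 6], offspring=[1, 1], Z_4=2

no


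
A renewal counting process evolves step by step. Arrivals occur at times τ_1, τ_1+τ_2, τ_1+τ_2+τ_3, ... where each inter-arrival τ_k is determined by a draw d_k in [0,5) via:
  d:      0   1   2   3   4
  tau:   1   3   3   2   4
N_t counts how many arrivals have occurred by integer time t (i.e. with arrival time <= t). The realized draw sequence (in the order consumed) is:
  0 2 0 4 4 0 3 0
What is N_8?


3

draw d_1=0: τ_1=1, arrival time A_1=1
draw d_2=2: τ_2=3, arrival time A_2=4
draw d_3=0: τ_3=1, arrival time A_3=5
draw d_4=4: τ_4=4, arrival time A_4=9
draw d_5=4: τ_5=4, arrival time A_5=13
draw d_6=0: τ_6=1, arrival time A_6=14
draw d_7=3: τ_7=2, arrival time A_7=16
draw d_8=0: τ_8=1, arrival time A_8=17
N_t over t=0..8: 0:0 1:1 2:1 3:1 4:2 5:3 6:3 7:3 8:3


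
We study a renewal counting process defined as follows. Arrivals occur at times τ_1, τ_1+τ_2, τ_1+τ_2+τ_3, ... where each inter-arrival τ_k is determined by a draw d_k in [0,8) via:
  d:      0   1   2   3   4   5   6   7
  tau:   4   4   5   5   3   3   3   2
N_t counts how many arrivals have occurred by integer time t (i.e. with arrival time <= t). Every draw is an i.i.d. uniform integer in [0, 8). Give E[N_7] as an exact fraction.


405/256

Inter-arrival values over d=0..7: [4, 4, 5, 5, 3, 3, 3, 2]
Each d has probability 1/8, so the pmf of τ is: f(2) = 1/8, f(3) = 3/8, f(4) = 1/4, f(5) = 1/4
Renewal equation for m(n) = E[N_n]: condition on τ_1 = k (if k <= n, one arrival plus a fresh copy on the remaining n−k steps): m(n) = F(n) + Σ_{k<=n} f(k)·m(n−k), where F(n) = P(τ <= n) and m(0) = 0
m(1) = F(1) = 0
m(2) = F(2) = 1/8
m(3) = F(3) = 1/2
m(4) = F(4) + f(2)·m(2) = 3/4 + 1/8·1/8 = 49/64
m(5) = F(5) + f(2)·m(3) + f(3)·m(2) = 1 + 1/8·1/2 + 3/8·1/8 = 71/64
m(6) = F(6) + f(2)·m(4) + f(3)·m(3) + f(4)·m(2) = 1 + 1/8·49/64 + 3/8·1/2 + 1/4·1/8 = 673/512
m(7) = F(7) + f(2)·m(5) + f(3)·m(4) + f(4)·m(3) + f(5)·m(2) = 1 + 1/8·71/64 + 3/8·49/64 + 1/4·1/2 + 1/4·1/8 = 405/256
E[N_7] = m(7) = 405/256


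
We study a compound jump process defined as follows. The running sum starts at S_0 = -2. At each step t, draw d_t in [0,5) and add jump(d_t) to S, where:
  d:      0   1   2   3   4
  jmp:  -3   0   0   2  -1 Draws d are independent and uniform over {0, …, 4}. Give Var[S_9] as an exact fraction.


594/25

Outcome values over d=0..4: [-3, 0, 0, 2, -1]
Σy = -2, Σy² = 14, M = 5
μ = -2/5 = -2/5,  σ² = 14/5 − (-2/5)² = 66/25
Independent increments: Var[S_9] = 9·σ² = 9·(66/25) = 594/25


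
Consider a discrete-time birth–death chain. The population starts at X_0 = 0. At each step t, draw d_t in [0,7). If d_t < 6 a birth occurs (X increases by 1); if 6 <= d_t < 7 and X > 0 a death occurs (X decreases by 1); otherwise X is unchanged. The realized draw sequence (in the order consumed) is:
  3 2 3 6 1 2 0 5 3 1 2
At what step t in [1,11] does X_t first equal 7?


t=0: X=0, d=3 → birth, X_1=1
t=1: X=1, d=2 → birth, X_2=2
t=2: X=2, d=3 → birth, X_3=3
t=3: X=3, d=6 → death, X_4=2
t=4: X=2, d=1 → birth, X_5=3
t=5: X=3, d=2 → birth, X_6=4
t=6: X=4, d=0 → birth, X_7=5
t=7: X=5, d=5 → birth, X_8=6
t=8: X=6, d=3 → birth, X_9=7
t=9: X=7, d=1 → birth, X_10=8
t=10: X=8, d=2 → birth, X_11=9

9


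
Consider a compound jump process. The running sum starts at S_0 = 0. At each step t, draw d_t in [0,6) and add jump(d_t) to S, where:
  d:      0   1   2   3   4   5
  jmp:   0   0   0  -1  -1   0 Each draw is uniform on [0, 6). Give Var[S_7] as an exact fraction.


14/9

Outcome values over d=0..5: [0, 0, 0, -1, -1, 0]
Σy = -2, Σy² = 2, M = 6
μ = -2/6 = -1/3,  σ² = 2/6 − (-1/3)² = 2/9
Independent increments: Var[S_7] = 7·σ² = 7·(2/9) = 14/9


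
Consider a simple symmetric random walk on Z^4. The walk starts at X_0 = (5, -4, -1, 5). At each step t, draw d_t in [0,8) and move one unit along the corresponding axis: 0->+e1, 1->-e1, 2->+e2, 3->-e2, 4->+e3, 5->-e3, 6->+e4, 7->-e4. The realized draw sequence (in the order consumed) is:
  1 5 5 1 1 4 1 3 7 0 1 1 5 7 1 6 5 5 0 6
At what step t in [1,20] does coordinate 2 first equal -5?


8

t=0: X=(5, -4, -1, 5), d=1 → -e1, X_1=(4, -4, -1, 5)
t=1: X=(4, -4, -1, 5), d=5 → -e3, X_2=(4, -4, -2, 5)
t=2: X=(4, -4, -2, 5), d=5 → -e3, X_3=(4, -4, -3, 5)
t=3: X=(4, -4, -3, 5), d=1 → -e1, X_4=(3, -4, -3, 5)
t=4: X=(3, -4, -3, 5), d=1 → -e1, X_5=(2, -4, -3, 5)
t=5: X=(2, -4, -3, 5), d=4 → +e3, X_6=(2, -4, -2, 5)
t=6: X=(2, -4, -2, 5), d=1 → -e1, X_7=(1, -4, -2, 5)
t=7: X=(1, -4, -2, 5), d=3 → -e2, X_8=(1, -5, -2, 5)
t=8: X=(1, -5, -2, 5), d=7 → -e4, X_9=(1, -5, -2, 4)
t=9: X=(1, -5, -2, 4), d=0 → +e1, X_10=(2, -5, -2, 4)
t=10: X=(2, -5, -2, 4), d=1 → -e1, X_11=(1, -5, -2, 4)
t=11: X=(1, -5, -2, 4), d=1 → -e1, X_12=(0, -5, -2, 4)
t=12: X=(0, -5, -2, 4), d=5 → -e3, X_13=(0, -5, -3, 4)
t=13: X=(0, -5, -3, 4), d=7 → -e4, X_14=(0, -5, -3, 3)
t=14: X=(0, -5, -3, 3), d=1 → -e1, X_15=(-1, -5, -3, 3)
t=15: X=(-1, -5, -3, 3), d=6 → +e4, X_16=(-1, -5, -3, 4)
t=16: X=(-1, -5, -3, 4), d=5 → -e3, X_17=(-1, -5, -4, 4)
t=17: X=(-1, -5, -4, 4), d=5 → -e3, X_18=(-1, -5, -5, 4)
t=18: X=(-1, -5, -5, 4), d=0 → +e1, X_19=(0, -5, -5, 4)
t=19: X=(0, -5, -5, 4), d=6 → +e4, X_20=(0, -5, -5, 5)


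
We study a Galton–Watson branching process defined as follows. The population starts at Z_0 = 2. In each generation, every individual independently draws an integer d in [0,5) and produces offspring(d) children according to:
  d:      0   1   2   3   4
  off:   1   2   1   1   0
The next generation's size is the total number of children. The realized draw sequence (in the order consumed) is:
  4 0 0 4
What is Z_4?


0

gen 0: Z_0=2, draws=[4, 0], offspring=[0, 1], Z_1=1
gen 1: Z_1=1, draws=[0], offspring=[1], Z_2=1
gen 2: Z_2=1, draws=[4], offspring=[0], Z_3=0
gen 3: Z_3=0, draws=[], offspring=[], Z_4=0


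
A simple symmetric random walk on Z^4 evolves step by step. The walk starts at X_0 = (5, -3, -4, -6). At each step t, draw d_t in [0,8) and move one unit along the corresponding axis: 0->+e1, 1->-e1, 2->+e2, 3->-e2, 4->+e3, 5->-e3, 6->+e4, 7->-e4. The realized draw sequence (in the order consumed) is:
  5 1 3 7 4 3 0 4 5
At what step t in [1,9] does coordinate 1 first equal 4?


t=0: X=(5, -3, -4, -6), d=5 → -e3, X_1=(5, -3, -5, -6)
t=1: X=(5, -3, -5, -6), d=1 → -e1, X_2=(4, -3, -5, -6)
t=2: X=(4, -3, -5, -6), d=3 → -e2, X_3=(4, -4, -5, -6)
t=3: X=(4, -4, -5, -6), d=7 → -e4, X_4=(4, -4, -5, -7)
t=4: X=(4, -4, -5, -7), d=4 → +e3, X_5=(4, -4, -4, -7)
t=5: X=(4, -4, -4, -7), d=3 → -e2, X_6=(4, -5, -4, -7)
t=6: X=(4, -5, -4, -7), d=0 → +e1, X_7=(5, -5, -4, -7)
t=7: X=(5, -5, -4, -7), d=4 → +e3, X_8=(5, -5, -3, -7)
t=8: X=(5, -5, -3, -7), d=5 → -e3, X_9=(5, -5, -4, -7)

2


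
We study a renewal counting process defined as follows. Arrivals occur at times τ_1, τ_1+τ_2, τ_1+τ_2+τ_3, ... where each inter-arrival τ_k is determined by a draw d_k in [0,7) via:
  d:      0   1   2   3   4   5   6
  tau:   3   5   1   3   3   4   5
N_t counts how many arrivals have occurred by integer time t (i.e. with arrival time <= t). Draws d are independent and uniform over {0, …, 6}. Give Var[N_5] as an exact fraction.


Inter-arrival values over d=0..6: [3, 5, 1, 3, 3, 4, 5]
Each d has probability 1/7, so the pmf of τ is: f(1) = 1/7, f(3) = 3/7, f(4) = 1/7, f(5) = 2/7
Let p_n(j) = P(N_n = j), with p_0 = [1]. Condition on τ_1: p_n(0) = P(τ > n), and for j >= 1, p_n(j) = Σ_{k<=n} f(k)·p_{n−k}(j−1)
p_1 = [6/7, 1/7]  (j = 0..1)
p_2 = [6/7, 6/49, 1/49]  (j = 0..2)
p_3 = [3/7, 27/49, 6/343, 1/343]  (j = 0..3)
p_4 = [2/7, 4/7, 48/343, 6/2401, 1/2401]  (j = 0..4)
p_5 = [0, 40/49, 53/343, 69/2401, 6/16807, 1/16807]  (j = 0..5)
E[N_5] = Σ j·p_5(j) = 20392/16807;  E[N_5²] = Σ j²·p_5(j) = 28576/16807
Var[N_5] = 28576/16807 − (20392/16807)² = 64443168/282475249

64443168/282475249


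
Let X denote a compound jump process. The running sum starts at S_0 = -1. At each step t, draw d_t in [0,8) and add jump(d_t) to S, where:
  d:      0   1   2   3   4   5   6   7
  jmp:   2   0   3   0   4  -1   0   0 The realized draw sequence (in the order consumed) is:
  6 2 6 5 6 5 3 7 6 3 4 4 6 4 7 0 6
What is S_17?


t=0: S=-1, d=6, jump=0, S_1=-1
t=1: S=-1, d=2, jump=3, S_2=2
t=2: S=2, d=6, jump=0, S_3=2
t=3: S=2, d=5, jump=-1, S_4=1
t=4: S=1, d=6, jump=0, S_5=1
t=5: S=1, d=5, jump=-1, S_6=0
t=6: S=0, d=3, jump=0, S_7=0
t=7: S=0, d=7, jump=0, S_8=0
t=8: S=0, d=6, jump=0, S_9=0
t=9: S=0, d=3, jump=0, S_10=0
t=10: S=0, d=4, jump=4, S_11=4
t=11: S=4, d=4, jump=4, S_12=8
t=12: S=8, d=6, jump=0, S_13=8
t=13: S=8, d=4, jump=4, S_14=12
t=14: S=12, d=7, jump=0, S_15=12
t=15: S=12, d=0, jump=2, S_16=14
t=16: S=14, d=6, jump=0, S_17=14

14


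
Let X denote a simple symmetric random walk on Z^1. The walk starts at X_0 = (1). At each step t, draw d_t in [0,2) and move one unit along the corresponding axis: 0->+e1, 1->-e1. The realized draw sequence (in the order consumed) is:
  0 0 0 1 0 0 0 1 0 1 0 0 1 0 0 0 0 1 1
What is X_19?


(8)

t=0: X=(1), d=0 → +e1, X_1=(2)
t=1: X=(2), d=0 → +e1, X_2=(3)
t=2: X=(3), d=0 → +e1, X_3=(4)
t=3: X=(4), d=1 → -e1, X_4=(3)
t=4: X=(3), d=0 → +e1, X_5=(4)
t=5: X=(4), d=0 → +e1, X_6=(5)
t=6: X=(5), d=0 → +e1, X_7=(6)
t=7: X=(6), d=1 → -e1, X_8=(5)
t=8: X=(5), d=0 → +e1, X_9=(6)
t=9: X=(6), d=1 → -e1, X_10=(5)
t=10: X=(5), d=0 → +e1, X_11=(6)
t=11: X=(6), d=0 → +e1, X_12=(7)
t=12: X=(7), d=1 → -e1, X_13=(6)
t=13: X=(6), d=0 → +e1, X_14=(7)
t=14: X=(7), d=0 → +e1, X_15=(8)
t=15: X=(8), d=0 → +e1, X_16=(9)
t=16: X=(9), d=0 → +e1, X_17=(10)
t=17: X=(10), d=1 → -e1, X_18=(9)
t=18: X=(9), d=1 → -e1, X_19=(8)


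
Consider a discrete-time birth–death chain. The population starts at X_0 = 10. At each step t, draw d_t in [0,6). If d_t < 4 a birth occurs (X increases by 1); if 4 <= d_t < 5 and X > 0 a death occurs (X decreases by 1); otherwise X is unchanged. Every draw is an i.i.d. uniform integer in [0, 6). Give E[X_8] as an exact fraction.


14

X can drop by at most 1 per step and X_0 = 10 > T = 8, so X_t >= 10 − t >= 2 > 0 for every t <= 8: the floor at 0 (the 'and X > 0' condition) never binds. Hence X_8 = X_0 + Σ_{t<8} Y_t with i.i.d. increments Y_t = y(d_t) ∈ {+1, −1, 0}.
Outcome values over d=0..5: [1, 1, 1, 1, -1, 0]
Σy = 3, Σy² = 5, M = 6
μ = 3/6 = 1/2,  σ² = 5/6 − (1/2)² = 7/12
E[X_8] = 10 + 8·(1/2) = 14


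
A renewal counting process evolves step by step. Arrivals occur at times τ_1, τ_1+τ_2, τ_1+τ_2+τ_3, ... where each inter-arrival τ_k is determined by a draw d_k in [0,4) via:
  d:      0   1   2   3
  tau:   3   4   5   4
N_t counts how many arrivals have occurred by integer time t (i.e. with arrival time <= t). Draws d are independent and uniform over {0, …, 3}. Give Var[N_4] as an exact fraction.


3/16

Inter-arrival values over d=0..3: [3, 4, 5, 4]
Each d has probability 1/4, so the pmf of τ is: f(3) = 1/4, f(4) = 1/2, f(5) = 1/4
Let p_n(j) = P(N_n = j), with p_0 = [1]. Condition on τ_1: p_n(0) = P(τ > n), and for j >= 1, p_n(j) = Σ_{k<=n} f(k)·p_{n−k}(j−1)
p_1 = [1]  (j = 0)
p_2 = [1]  (j = 0)
p_3 = [3/4, 1/4]  (j = 0..1)
p_4 = [1/4, 3/4]  (j = 0..1)
E[N_4] = Σ j·p_4(j) = 3/4;  E[N_4²] = Σ j²·p_4(j) = 3/4
Var[N_4] = 3/4 − (3/4)² = 3/16


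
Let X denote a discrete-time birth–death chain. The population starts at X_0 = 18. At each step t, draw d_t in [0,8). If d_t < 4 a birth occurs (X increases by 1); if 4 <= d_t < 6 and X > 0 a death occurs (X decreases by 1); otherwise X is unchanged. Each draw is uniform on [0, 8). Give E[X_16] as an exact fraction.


X can drop by at most 1 per step and X_0 = 18 > T = 16, so X_t >= 18 − t >= 2 > 0 for every t <= 16: the floor at 0 (the 'and X > 0' condition) never binds. Hence X_16 = X_0 + Σ_{t<16} Y_t with i.i.d. increments Y_t = y(d_t) ∈ {+1, −1, 0}.
Outcome values over d=0..7: [1, 1, 1, 1, -1, -1, 0, 0]
Σy = 2, Σy² = 6, M = 8
μ = 2/8 = 1/4,  σ² = 6/8 − (1/4)² = 11/16
E[X_16] = 18 + 16·(1/4) = 22

22


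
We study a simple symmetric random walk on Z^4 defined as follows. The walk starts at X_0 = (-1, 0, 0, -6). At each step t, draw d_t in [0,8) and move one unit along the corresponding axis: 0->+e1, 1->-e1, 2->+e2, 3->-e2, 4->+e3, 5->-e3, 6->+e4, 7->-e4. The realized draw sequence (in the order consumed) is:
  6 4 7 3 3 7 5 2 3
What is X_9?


(-1, -2, 0, -7)

t=0: X=(-1, 0, 0, -6), d=6 → +e4, X_1=(-1, 0, 0, -5)
t=1: X=(-1, 0, 0, -5), d=4 → +e3, X_2=(-1, 0, 1, -5)
t=2: X=(-1, 0, 1, -5), d=7 → -e4, X_3=(-1, 0, 1, -6)
t=3: X=(-1, 0, 1, -6), d=3 → -e2, X_4=(-1, -1, 1, -6)
t=4: X=(-1, -1, 1, -6), d=3 → -e2, X_5=(-1, -2, 1, -6)
t=5: X=(-1, -2, 1, -6), d=7 → -e4, X_6=(-1, -2, 1, -7)
t=6: X=(-1, -2, 1, -7), d=5 → -e3, X_7=(-1, -2, 0, -7)
t=7: X=(-1, -2, 0, -7), d=2 → +e2, X_8=(-1, -1, 0, -7)
t=8: X=(-1, -1, 0, -7), d=3 → -e2, X_9=(-1, -2, 0, -7)


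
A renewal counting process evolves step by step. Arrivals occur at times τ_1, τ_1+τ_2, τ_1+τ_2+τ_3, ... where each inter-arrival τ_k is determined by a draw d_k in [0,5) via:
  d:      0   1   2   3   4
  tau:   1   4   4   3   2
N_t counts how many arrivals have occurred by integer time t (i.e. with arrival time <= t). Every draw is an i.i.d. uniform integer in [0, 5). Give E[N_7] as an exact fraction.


174811/78125

Inter-arrival values over d=0..4: [1, 4, 4, 3, 2]
Each d has probability 1/5, so the pmf of τ is: f(1) = 1/5, f(2) = 1/5, f(3) = 1/5, f(4) = 2/5
Renewal equation for m(n) = E[N_n]: condition on τ_1 = k (if k <= n, one arrival plus a fresh copy on the remaining n−k steps): m(n) = F(n) + Σ_{k<=n} f(k)·m(n−k), where F(n) = P(τ <= n) and m(0) = 0
m(1) = F(1) = 1/5
m(2) = F(2) + f(1)·m(1) = 2/5 + 1/5·1/5 = 11/25
m(3) = F(3) + f(1)·m(2) + f(2)·m(1) = 3/5 + 1/5·11/25 + 1/5·1/5 = 91/125
m(4) = F(4) + f(1)·m(3) + f(2)·m(2) + f(3)·m(1) = 1 + 1/5·91/125 + 1/5·11/25 + 1/5·1/5 = 796/625
m(5) = F(5) + f(1)·m(4) + f(2)·m(3) + f(3)·m(2) + f(4)·m(1) = 1 + 1/5·796/625 + 1/5·91/125 + 1/5·11/25 + 2/5·1/5 = 4901/3125
m(6) = F(6) + f(1)·m(5) + f(2)·m(4) + f(3)·m(3) + f(4)·m(2) = 1 + 1/5·4901/3125 + 1/5·796/625 + 1/5·91/125 + 2/5·11/25 = 29531/15625
m(7) = F(7) + f(1)·m(6) + f(2)·m(5) + f(3)·m(4) + f(4)·m(3) = 1 + 1/5·29531/15625 + 1/5·4901/3125 + 1/5·796/625 + 2/5·91/125 = 174811/78125
E[N_7] = m(7) = 174811/78125


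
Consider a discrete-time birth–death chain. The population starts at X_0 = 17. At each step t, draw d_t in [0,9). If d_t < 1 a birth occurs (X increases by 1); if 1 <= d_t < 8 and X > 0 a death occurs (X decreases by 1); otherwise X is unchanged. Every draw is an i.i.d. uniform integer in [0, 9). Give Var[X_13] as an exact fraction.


X can drop by at most 1 per step and X_0 = 17 > T = 13, so X_t >= 17 − t >= 4 > 0 for every t <= 13: the floor at 0 (the 'and X > 0' condition) never binds. Hence X_13 = X_0 + Σ_{t<13} Y_t with i.i.d. increments Y_t = y(d_t) ∈ {+1, −1, 0}.
Outcome values over d=0..8: [1, -1, -1, -1, -1, -1, -1, -1, 0]
Σy = -6, Σy² = 8, M = 9
μ = -6/9 = -2/3,  σ² = 8/9 − (-2/3)² = 4/9
Independent increments: Var[X_13] = 13·σ² = 13·(4/9) = 52/9

52/9


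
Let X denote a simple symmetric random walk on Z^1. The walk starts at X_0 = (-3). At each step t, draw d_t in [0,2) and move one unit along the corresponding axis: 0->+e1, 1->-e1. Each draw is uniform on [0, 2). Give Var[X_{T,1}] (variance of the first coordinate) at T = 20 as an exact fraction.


20

Outcome values over d=0..1: [1, -1]
Σy = 0, Σy² = 2, M = 2
μ = 0/2 = 0,  σ² = 2/2 − (0)² = 1
Independent increments: Var[X_20] = 20·σ² = 20·(1) = 20


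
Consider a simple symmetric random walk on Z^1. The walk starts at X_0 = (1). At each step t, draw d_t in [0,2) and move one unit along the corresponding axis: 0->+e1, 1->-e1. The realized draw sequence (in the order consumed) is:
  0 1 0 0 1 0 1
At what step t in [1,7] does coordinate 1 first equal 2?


1

t=0: X=(1), d=0 → +e1, X_1=(2)
t=1: X=(2), d=1 → -e1, X_2=(1)
t=2: X=(1), d=0 → +e1, X_3=(2)
t=3: X=(2), d=0 → +e1, X_4=(3)
t=4: X=(3), d=1 → -e1, X_5=(2)
t=5: X=(2), d=0 → +e1, X_6=(3)
t=6: X=(3), d=1 → -e1, X_7=(2)


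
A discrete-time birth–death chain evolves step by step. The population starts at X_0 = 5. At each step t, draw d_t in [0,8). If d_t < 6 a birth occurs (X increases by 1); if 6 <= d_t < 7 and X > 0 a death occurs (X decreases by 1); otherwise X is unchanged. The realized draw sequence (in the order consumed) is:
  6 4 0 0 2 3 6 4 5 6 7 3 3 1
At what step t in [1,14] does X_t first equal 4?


1

t=0: X=5, d=6 → death, X_1=4
t=1: X=4, d=4 → birth, X_2=5
t=2: X=5, d=0 → birth, X_3=6
t=3: X=6, d=0 → birth, X_4=7
t=4: X=7, d=2 → birth, X_5=8
t=5: X=8, d=3 → birth, X_6=9
t=6: X=9, d=6 → death, X_7=8
t=7: X=8, d=4 → birth, X_8=9
t=8: X=9, d=5 → birth, X_9=10
t=9: X=10, d=6 → death, X_10=9
t=10: X=9, d=7 → hold, X_11=9
t=11: X=9, d=3 → birth, X_12=10
t=12: X=10, d=3 → birth, X_13=11
t=13: X=11, d=1 → birth, X_14=12


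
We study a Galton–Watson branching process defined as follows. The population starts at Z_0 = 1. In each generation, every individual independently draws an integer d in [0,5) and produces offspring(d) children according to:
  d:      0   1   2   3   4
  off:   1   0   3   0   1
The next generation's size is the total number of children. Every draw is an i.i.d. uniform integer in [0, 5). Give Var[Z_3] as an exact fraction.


18/5

Outcome values over d=0..4: [1, 0, 3, 0, 1]
Σy = 5, Σy² = 11, M = 5
μ = 5/5 = 1,  σ² = 11/5 − (1)² = 6/5
V_0 = 0, E_0 = 1
V_1 = 6/5·E_0 + (1)²·V_0 = 6/5;  E_1 = 1
V_2 = 6/5·E_1 + (1)²·V_1 = 12/5;  E_2 = 1
V_3 = 6/5·E_2 + (1)²·V_2 = 18/5;  E_3 = 1


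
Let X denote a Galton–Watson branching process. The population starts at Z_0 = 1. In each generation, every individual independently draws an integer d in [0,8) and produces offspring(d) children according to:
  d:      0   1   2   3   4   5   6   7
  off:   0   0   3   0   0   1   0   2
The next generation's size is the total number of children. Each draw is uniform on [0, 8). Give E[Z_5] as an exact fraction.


243/1024

Outcome values over d=0..7: [0, 0, 3, 0, 0, 1, 0, 2]
Σy = 6, Σy² = 14, M = 8
μ = 6/8 = 3/4,  σ² = 14/8 − (3/4)² = 19/16
E[Z_0] = 1
E[Z_1] = 3/4·E[Z_0] = 3/4
E[Z_2] = 3/4·E[Z_1] = 9/16
E[Z_3] = 3/4·E[Z_2] = 27/64
E[Z_4] = 3/4·E[Z_3] = 81/256
E[Z_5] = 3/4·E[Z_4] = 243/1024


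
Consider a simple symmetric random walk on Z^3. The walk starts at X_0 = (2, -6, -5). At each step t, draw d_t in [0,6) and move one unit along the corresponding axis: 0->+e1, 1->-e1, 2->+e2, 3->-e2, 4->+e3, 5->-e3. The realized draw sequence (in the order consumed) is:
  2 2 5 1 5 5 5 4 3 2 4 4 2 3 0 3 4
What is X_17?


(2, -5, -5)

t=0: X=(2, -6, -5), d=2 → +e2, X_1=(2, -5, -5)
t=1: X=(2, -5, -5), d=2 → +e2, X_2=(2, -4, -5)
t=2: X=(2, -4, -5), d=5 → -e3, X_3=(2, -4, -6)
t=3: X=(2, -4, -6), d=1 → -e1, X_4=(1, -4, -6)
t=4: X=(1, -4, -6), d=5 → -e3, X_5=(1, -4, -7)
t=5: X=(1, -4, -7), d=5 → -e3, X_6=(1, -4, -8)
t=6: X=(1, -4, -8), d=5 → -e3, X_7=(1, -4, -9)
t=7: X=(1, -4, -9), d=4 → +e3, X_8=(1, -4, -8)
t=8: X=(1, -4, -8), d=3 → -e2, X_9=(1, -5, -8)
t=9: X=(1, -5, -8), d=2 → +e2, X_10=(1, -4, -8)
t=10: X=(1, -4, -8), d=4 → +e3, X_11=(1, -4, -7)
t=11: X=(1, -4, -7), d=4 → +e3, X_12=(1, -4, -6)
t=12: X=(1, -4, -6), d=2 → +e2, X_13=(1, -3, -6)
t=13: X=(1, -3, -6), d=3 → -e2, X_14=(1, -4, -6)
t=14: X=(1, -4, -6), d=0 → +e1, X_15=(2, -4, -6)
t=15: X=(2, -4, -6), d=3 → -e2, X_16=(2, -5, -6)
t=16: X=(2, -5, -6), d=4 → +e3, X_17=(2, -5, -5)


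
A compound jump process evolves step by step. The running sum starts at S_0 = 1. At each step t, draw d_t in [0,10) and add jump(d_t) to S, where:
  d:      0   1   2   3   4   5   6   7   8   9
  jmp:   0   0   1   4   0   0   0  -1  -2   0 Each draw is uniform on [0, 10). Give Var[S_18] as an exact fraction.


972/25

Outcome values over d=0..9: [0, 0, 1, 4, 0, 0, 0, -1, -2, 0]
Σy = 2, Σy² = 22, M = 10
μ = 2/10 = 1/5,  σ² = 22/10 − (1/5)² = 54/25
Independent increments: Var[S_18] = 18·σ² = 18·(54/25) = 972/25


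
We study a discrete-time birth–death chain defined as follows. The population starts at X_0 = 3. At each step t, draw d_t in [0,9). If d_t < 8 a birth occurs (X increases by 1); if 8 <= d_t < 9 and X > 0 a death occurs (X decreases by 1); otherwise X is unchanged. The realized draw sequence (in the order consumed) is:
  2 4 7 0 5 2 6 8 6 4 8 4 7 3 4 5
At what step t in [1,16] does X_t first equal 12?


t=0: X=3, d=2 → birth, X_1=4
t=1: X=4, d=4 → birth, X_2=5
t=2: X=5, d=7 → birth, X_3=6
t=3: X=6, d=0 → birth, X_4=7
t=4: X=7, d=5 → birth, X_5=8
t=5: X=8, d=2 → birth, X_6=9
t=6: X=9, d=6 → birth, X_7=10
t=7: X=10, d=8 → death, X_8=9
t=8: X=9, d=6 → birth, X_9=10
t=9: X=10, d=4 → birth, X_10=11
t=10: X=11, d=8 → death, X_11=10
t=11: X=10, d=4 → birth, X_12=11
t=12: X=11, d=7 → birth, X_13=12
t=13: X=12, d=3 → birth, X_14=13
t=14: X=13, d=4 → birth, X_15=14
t=15: X=14, d=5 → birth, X_16=15

13


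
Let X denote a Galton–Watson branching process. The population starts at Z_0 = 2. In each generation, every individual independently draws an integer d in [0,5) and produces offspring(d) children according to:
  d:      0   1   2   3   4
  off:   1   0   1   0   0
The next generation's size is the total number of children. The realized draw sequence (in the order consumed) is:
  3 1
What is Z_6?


0

gen 0: Z_0=2, draws=[3, 1], offspring=[0, 0], Z_1=0
gen 1: Z_1=0, draws=[], offspring=[], Z_2=0
gen 2: Z_2=0, draws=[], offspring=[], Z_3=0
gen 3: Z_3=0, draws=[], offspring=[], Z_4=0
gen 4: Z_4=0, draws=[], offspring=[], Z_5=0
gen 5: Z_5=0, draws=[], offspring=[], Z_6=0


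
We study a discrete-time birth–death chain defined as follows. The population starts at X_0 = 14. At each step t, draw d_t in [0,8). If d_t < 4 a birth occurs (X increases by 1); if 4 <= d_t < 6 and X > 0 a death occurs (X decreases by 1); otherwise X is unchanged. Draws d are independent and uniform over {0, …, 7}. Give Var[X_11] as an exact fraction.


121/16

X can drop by at most 1 per step and X_0 = 14 > T = 11, so X_t >= 14 − t >= 3 > 0 for every t <= 11: the floor at 0 (the 'and X > 0' condition) never binds. Hence X_11 = X_0 + Σ_{t<11} Y_t with i.i.d. increments Y_t = y(d_t) ∈ {+1, −1, 0}.
Outcome values over d=0..7: [1, 1, 1, 1, -1, -1, 0, 0]
Σy = 2, Σy² = 6, M = 8
μ = 2/8 = 1/4,  σ² = 6/8 − (1/4)² = 11/16
Independent increments: Var[X_11] = 11·σ² = 11·(11/16) = 121/16


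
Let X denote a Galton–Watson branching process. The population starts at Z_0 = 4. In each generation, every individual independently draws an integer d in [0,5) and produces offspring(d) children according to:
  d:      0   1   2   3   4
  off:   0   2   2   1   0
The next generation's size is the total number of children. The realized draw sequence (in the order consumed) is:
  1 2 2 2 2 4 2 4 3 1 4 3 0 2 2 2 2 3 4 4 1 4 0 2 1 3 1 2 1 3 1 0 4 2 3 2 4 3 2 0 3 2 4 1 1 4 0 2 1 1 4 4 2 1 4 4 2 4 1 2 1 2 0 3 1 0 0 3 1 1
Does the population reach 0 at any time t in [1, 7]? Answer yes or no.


no

gen 0: Z_0=4, draws=[1, 2, 2, 2], offspring=[2, 2, 2, 2], Z_1=8
gen 1: Z_1=8, draws=[2, 4, 2, 4, 3, 1, 4, 3], offspring=[2, 0, 2, 0, 1, 2, 0, 1], Z_2=8
gen 2: Z_2=8, draws=[0, 2, 2, 2, 2, 3, 4, 4], offspring=[0, 2, 2, 2, 2, 1, 0, 0], Z_3=9
gen 3: Z_3=9, draws=[1, 4, 0, 2, 1, 3, 1, 2, 1], offspring=[2, 0, 0, 2, 2, 1, 2, 2, 2], Z_4=13
gen 4: Z_4=13, draws=[3, 1, 0, 4, 2, 3, 2, 4, 3, 2, 0, 3, 2], offspring=[1, 2, 0, 0, 2, 1, 2, 0, 1, 2, 0, 1, 2], Z_5=14
gen 5: Z_5=14, draws=[4, 1, 1, 4, 0, 2, 1, 1, 4, 4, 2, 1, 4, 4], offspring=[0, 2, 2, 0, 0, 2, 2, 2, 0, 0, 2, 2, 0, 0], Z_6=14
gen 6: Z_6=14, draws=[2, 4, 1, 2, 1, 2, 0, 3, 1, 0, 0, 3, 1, 1], offspring=[2, 0, 2, 2, 2, 2, 0, 1, 2, 0, 0, 1, 2, 2], Z_7=18


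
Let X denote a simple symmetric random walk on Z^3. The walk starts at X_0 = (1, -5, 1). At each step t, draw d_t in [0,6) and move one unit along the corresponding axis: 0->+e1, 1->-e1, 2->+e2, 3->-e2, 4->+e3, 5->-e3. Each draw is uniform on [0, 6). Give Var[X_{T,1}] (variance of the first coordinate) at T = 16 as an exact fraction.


Outcome values over d=0..5: [1, -1, 0, 0, 0, 0]
Σy = 0, Σy² = 2, M = 6
μ = 0/6 = 0,  σ² = 2/6 − (0)² = 1/3
Independent increments: Var[X_16] = 16·σ² = 16·(1/3) = 16/3

16/3


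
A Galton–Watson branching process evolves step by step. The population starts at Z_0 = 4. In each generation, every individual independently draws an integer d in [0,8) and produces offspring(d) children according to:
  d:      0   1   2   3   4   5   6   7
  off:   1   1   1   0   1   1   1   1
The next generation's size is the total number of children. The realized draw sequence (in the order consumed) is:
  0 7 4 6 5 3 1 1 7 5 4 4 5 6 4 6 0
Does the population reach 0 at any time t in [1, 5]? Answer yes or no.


no

gen 0: Z_0=4, draws=[0, 7, 4, 6], offspring=[1, 1, 1, 1], Z_1=4
gen 1: Z_1=4, draws=[5, 3, 1, 1], offspring=[1, 0, 1, 1], Z_2=3
gen 2: Z_2=3, draws=[7, 5, 4], offspring=[1, 1, 1], Z_3=3
gen 3: Z_3=3, draws=[4, 5, 6], offspring=[1, 1, 1], Z_4=3
gen 4: Z_4=3, draws=[4, 6, 0], offspring=[1, 1, 1], Z_5=3


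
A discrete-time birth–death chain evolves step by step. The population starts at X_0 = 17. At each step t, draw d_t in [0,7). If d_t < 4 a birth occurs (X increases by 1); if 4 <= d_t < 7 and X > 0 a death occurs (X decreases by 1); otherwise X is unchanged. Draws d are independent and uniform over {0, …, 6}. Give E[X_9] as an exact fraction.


128/7

X can drop by at most 1 per step and X_0 = 17 > T = 9, so X_t >= 17 − t >= 8 > 0 for every t <= 9: the floor at 0 (the 'and X > 0' condition) never binds. Hence X_9 = X_0 + Σ_{t<9} Y_t with i.i.d. increments Y_t = y(d_t) ∈ {+1, −1, 0}.
Outcome values over d=0..6: [1, 1, 1, 1, -1, -1, -1]
Σy = 1, Σy² = 7, M = 7
μ = 1/7 = 1/7,  σ² = 7/7 − (1/7)² = 48/49
E[X_9] = 17 + 9·(1/7) = 128/7


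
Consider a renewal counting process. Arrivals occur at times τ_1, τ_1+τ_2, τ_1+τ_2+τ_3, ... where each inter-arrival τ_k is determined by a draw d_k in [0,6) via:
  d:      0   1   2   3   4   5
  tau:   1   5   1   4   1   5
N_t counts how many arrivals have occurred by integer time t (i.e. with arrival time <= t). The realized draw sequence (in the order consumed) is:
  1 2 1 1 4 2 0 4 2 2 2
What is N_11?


3

draw d_1=1: τ_1=5, arrival time A_1=5
draw d_2=2: τ_2=1, arrival time A_2=6
draw d_3=1: τ_3=5, arrival time A_3=11
draw d_4=1: τ_4=5, arrival time A_4=16
draw d_5=4: τ_5=1, arrival time A_5=17
draw d_6=2: τ_6=1, arrival time A_6=18
draw d_7=0: τ_7=1, arrival time A_7=19
draw d_8=4: τ_8=1, arrival time A_8=20
draw d_9=2: τ_9=1, arrival time A_9=21
draw d_10=2: τ_10=1, arrival time A_10=22
draw d_11=2: τ_11=1, arrival time A_11=23
N_t over t=0..11: 0:0 1:0 2:0 3:0 4:0 5:1 6:2 7:2 8:2 9:2 10:2 11:3


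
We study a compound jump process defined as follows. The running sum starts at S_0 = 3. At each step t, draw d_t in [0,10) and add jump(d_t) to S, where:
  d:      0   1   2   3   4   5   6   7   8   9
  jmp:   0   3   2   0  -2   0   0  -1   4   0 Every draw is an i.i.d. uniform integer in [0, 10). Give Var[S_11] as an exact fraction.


836/25

Outcome values over d=0..9: [0, 3, 2, 0, -2, 0, 0, -1, 4, 0]
Σy = 6, Σy² = 34, M = 10
μ = 6/10 = 3/5,  σ² = 34/10 − (3/5)² = 76/25
Independent increments: Var[S_11] = 11·σ² = 11·(76/25) = 836/25


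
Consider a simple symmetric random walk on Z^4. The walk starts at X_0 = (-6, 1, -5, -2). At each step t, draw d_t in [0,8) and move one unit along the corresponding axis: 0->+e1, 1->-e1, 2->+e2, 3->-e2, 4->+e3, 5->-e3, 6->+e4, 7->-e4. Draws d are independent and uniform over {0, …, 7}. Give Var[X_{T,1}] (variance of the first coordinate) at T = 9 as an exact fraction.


Outcome values over d=0..7: [1, -1, 0, 0, 0, 0, 0, 0]
Σy = 0, Σy² = 2, M = 8
μ = 0/8 = 0,  σ² = 2/8 − (0)² = 1/4
Independent increments: Var[X_9] = 9·σ² = 9·(1/4) = 9/4

9/4


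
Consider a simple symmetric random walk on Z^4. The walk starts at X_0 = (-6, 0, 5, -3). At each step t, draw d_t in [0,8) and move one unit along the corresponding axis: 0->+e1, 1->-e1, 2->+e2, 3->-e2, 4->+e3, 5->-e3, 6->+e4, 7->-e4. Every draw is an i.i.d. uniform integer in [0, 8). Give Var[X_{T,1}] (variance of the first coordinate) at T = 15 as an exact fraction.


15/4

Outcome values over d=0..7: [1, -1, 0, 0, 0, 0, 0, 0]
Σy = 0, Σy² = 2, M = 8
μ = 0/8 = 0,  σ² = 2/8 − (0)² = 1/4
Independent increments: Var[X_15] = 15·σ² = 15·(1/4) = 15/4


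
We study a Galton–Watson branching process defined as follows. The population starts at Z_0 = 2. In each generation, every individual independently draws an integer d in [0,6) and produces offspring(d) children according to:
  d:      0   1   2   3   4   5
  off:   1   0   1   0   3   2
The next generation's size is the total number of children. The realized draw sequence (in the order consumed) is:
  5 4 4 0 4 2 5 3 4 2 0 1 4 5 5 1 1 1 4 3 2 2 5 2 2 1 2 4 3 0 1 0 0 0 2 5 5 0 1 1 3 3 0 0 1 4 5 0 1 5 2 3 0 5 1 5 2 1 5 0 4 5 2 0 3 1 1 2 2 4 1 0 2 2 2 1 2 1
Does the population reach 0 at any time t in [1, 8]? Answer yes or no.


no

gen 0: Z_0=2, draws=[5, 4], offspring=[2, 3], Z_1=5
gen 1: Z_1=5, draws=[4, 0, 4, 2, 5], offspring=[3, 1, 3, 1, 2], Z_2=10
gen 2: Z_2=10, draws=[3, 4, 2, 0, 1, 4, 5, 5, 1, 1], offspring=[0, 3, 1, 1, 0, 3, 2, 2, 0, 0], Z_3=12
gen 3: Z_3=12, draws=[1, 4, 3, 2, 2, 5, 2, 2, 1, 2, 4, 3], offspring=[0, 3, 0, 1, 1, 2, 1, 1, 0, 1, 3, 0], Z_4=13
gen 4: Z_4=13, draws=[0, 1, 0, 0, 0, 2, 5, 5, 0, 1, 1, 3, 3], offspring=[1, 0, 1, 1, 1, 1, 2, 2, 1, 0, 0, 0, 0], Z_5=10
gen 5: Z_5=10, draws=[0, 0, 1, 4, 5, 0, 1, 5, 2, 3], offspring=[1, 1, 0, 3, 2, 1, 0, 2, 1, 0], Z_6=11
gen 6: Z_6=11, draws=[0, 5, 1, 5, 2, 1, 5, 0, 4, 5, 2], offspring=[1, 2, 0, 2, 1, 0, 2, 1, 3, 2, 1], Z_7=15
gen 7: Z_7=15, draws=[0, 3, 1, 1, 2, 2, 4, 1, 0, 2, 2, 2, 1, 2, 1], offspring=[1, 0, 0, 0, 1, 1, 3, 0, 1, 1, 1, 1, 0, 1, 0], Z_8=11


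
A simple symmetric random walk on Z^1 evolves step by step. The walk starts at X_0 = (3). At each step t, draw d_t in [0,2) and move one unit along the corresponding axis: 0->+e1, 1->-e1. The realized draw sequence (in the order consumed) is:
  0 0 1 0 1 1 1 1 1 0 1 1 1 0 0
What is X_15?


t=0: X=(3), d=0 → +e1, X_1=(4)
t=1: X=(4), d=0 → +e1, X_2=(5)
t=2: X=(5), d=1 → -e1, X_3=(4)
t=3: X=(4), d=0 → +e1, X_4=(5)
t=4: X=(5), d=1 → -e1, X_5=(4)
t=5: X=(4), d=1 → -e1, X_6=(3)
t=6: X=(3), d=1 → -e1, X_7=(2)
t=7: X=(2), d=1 → -e1, X_8=(1)
t=8: X=(1), d=1 → -e1, X_9=(0)
t=9: X=(0), d=0 → +e1, X_10=(1)
t=10: X=(1), d=1 → -e1, X_11=(0)
t=11: X=(0), d=1 → -e1, X_12=(-1)
t=12: X=(-1), d=1 → -e1, X_13=(-2)
t=13: X=(-2), d=0 → +e1, X_14=(-1)
t=14: X=(-1), d=0 → +e1, X_15=(0)

(0)


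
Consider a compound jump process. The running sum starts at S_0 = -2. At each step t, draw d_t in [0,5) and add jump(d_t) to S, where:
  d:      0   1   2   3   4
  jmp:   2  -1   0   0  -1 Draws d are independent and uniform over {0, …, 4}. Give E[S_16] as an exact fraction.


Outcome values over d=0..4: [2, -1, 0, 0, -1]
Σy = 0, Σy² = 6, M = 5
μ = 0/5 = 0,  σ² = 6/5 − (0)² = 6/5
E[S_16] = -2 + 16·(0) = -2

-2


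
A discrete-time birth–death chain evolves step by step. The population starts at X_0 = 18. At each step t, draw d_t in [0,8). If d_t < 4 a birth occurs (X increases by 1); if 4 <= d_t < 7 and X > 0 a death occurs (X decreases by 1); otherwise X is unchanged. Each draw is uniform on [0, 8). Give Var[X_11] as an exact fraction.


605/64

X can drop by at most 1 per step and X_0 = 18 > T = 11, so X_t >= 18 − t >= 7 > 0 for every t <= 11: the floor at 0 (the 'and X > 0' condition) never binds. Hence X_11 = X_0 + Σ_{t<11} Y_t with i.i.d. increments Y_t = y(d_t) ∈ {+1, −1, 0}.
Outcome values over d=0..7: [1, 1, 1, 1, -1, -1, -1, 0]
Σy = 1, Σy² = 7, M = 8
μ = 1/8 = 1/8,  σ² = 7/8 − (1/8)² = 55/64
Independent increments: Var[X_11] = 11·σ² = 11·(55/64) = 605/64


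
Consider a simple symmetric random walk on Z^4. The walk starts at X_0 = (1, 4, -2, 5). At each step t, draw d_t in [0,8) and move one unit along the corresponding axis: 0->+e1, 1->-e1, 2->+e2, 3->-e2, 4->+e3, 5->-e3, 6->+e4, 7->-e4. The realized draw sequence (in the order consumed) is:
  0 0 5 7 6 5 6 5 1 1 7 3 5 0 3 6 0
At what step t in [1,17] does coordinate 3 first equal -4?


t=0: X=(1, 4, -2, 5), d=0 → +e1, X_1=(2, 4, -2, 5)
t=1: X=(2, 4, -2, 5), d=0 → +e1, X_2=(3, 4, -2, 5)
t=2: X=(3, 4, -2, 5), d=5 → -e3, X_3=(3, 4, -3, 5)
t=3: X=(3, 4, -3, 5), d=7 → -e4, X_4=(3, 4, -3, 4)
t=4: X=(3, 4, -3, 4), d=6 → +e4, X_5=(3, 4, -3, 5)
t=5: X=(3, 4, -3, 5), d=5 → -e3, X_6=(3, 4, -4, 5)
t=6: X=(3, 4, -4, 5), d=6 → +e4, X_7=(3, 4, -4, 6)
t=7: X=(3, 4, -4, 6), d=5 → -e3, X_8=(3, 4, -5, 6)
t=8: X=(3, 4, -5, 6), d=1 → -e1, X_9=(2, 4, -5, 6)
t=9: X=(2, 4, -5, 6), d=1 → -e1, X_10=(1, 4, -5, 6)
t=10: X=(1, 4, -5, 6), d=7 → -e4, X_11=(1, 4, -5, 5)
t=11: X=(1, 4, -5, 5), d=3 → -e2, X_12=(1, 3, -5, 5)
t=12: X=(1, 3, -5, 5), d=5 → -e3, X_13=(1, 3, -6, 5)
t=13: X=(1, 3, -6, 5), d=0 → +e1, X_14=(2, 3, -6, 5)
t=14: X=(2, 3, -6, 5), d=3 → -e2, X_15=(2, 2, -6, 5)
t=15: X=(2, 2, -6, 5), d=6 → +e4, X_16=(2, 2, -6, 6)
t=16: X=(2, 2, -6, 6), d=0 → +e1, X_17=(3, 2, -6, 6)

6


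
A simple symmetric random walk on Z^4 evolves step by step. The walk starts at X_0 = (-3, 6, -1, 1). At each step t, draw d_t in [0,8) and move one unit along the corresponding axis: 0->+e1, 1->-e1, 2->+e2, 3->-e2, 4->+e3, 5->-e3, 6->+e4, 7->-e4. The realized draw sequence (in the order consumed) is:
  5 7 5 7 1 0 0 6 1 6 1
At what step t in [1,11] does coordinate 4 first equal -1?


4

t=0: X=(-3, 6, -1, 1), d=5 → -e3, X_1=(-3, 6, -2, 1)
t=1: X=(-3, 6, -2, 1), d=7 → -e4, X_2=(-3, 6, -2, 0)
t=2: X=(-3, 6, -2, 0), d=5 → -e3, X_3=(-3, 6, -3, 0)
t=3: X=(-3, 6, -3, 0), d=7 → -e4, X_4=(-3, 6, -3, -1)
t=4: X=(-3, 6, -3, -1), d=1 → -e1, X_5=(-4, 6, -3, -1)
t=5: X=(-4, 6, -3, -1), d=0 → +e1, X_6=(-3, 6, -3, -1)
t=6: X=(-3, 6, -3, -1), d=0 → +e1, X_7=(-2, 6, -3, -1)
t=7: X=(-2, 6, -3, -1), d=6 → +e4, X_8=(-2, 6, -3, 0)
t=8: X=(-2, 6, -3, 0), d=1 → -e1, X_9=(-3, 6, -3, 0)
t=9: X=(-3, 6, -3, 0), d=6 → +e4, X_10=(-3, 6, -3, 1)
t=10: X=(-3, 6, -3, 1), d=1 → -e1, X_11=(-4, 6, -3, 1)


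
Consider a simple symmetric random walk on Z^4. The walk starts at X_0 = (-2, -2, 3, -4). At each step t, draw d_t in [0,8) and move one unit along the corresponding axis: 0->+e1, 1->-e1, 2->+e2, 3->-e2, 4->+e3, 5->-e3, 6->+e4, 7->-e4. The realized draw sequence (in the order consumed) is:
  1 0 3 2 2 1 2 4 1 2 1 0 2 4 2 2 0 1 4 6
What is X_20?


t=0: X=(-2, -2, 3, -4), d=1 → -e1, X_1=(-3, -2, 3, -4)
t=1: X=(-3, -2, 3, -4), d=0 → +e1, X_2=(-2, -2, 3, -4)
t=2: X=(-2, -2, 3, -4), d=3 → -e2, X_3=(-2, -3, 3, -4)
t=3: X=(-2, -3, 3, -4), d=2 → +e2, X_4=(-2, -2, 3, -4)
t=4: X=(-2, -2, 3, -4), d=2 → +e2, X_5=(-2, -1, 3, -4)
t=5: X=(-2, -1, 3, -4), d=1 → -e1, X_6=(-3, -1, 3, -4)
t=6: X=(-3, -1, 3, -4), d=2 → +e2, X_7=(-3, 0, 3, -4)
t=7: X=(-3, 0, 3, -4), d=4 → +e3, X_8=(-3, 0, 4, -4)
t=8: X=(-3, 0, 4, -4), d=1 → -e1, X_9=(-4, 0, 4, -4)
t=9: X=(-4, 0, 4, -4), d=2 → +e2, X_10=(-4, 1, 4, -4)
t=10: X=(-4, 1, 4, -4), d=1 → -e1, X_11=(-5, 1, 4, -4)
t=11: X=(-5, 1, 4, -4), d=0 → +e1, X_12=(-4, 1, 4, -4)
t=12: X=(-4, 1, 4, -4), d=2 → +e2, X_13=(-4, 2, 4, -4)
t=13: X=(-4, 2, 4, -4), d=4 → +e3, X_14=(-4, 2, 5, -4)
t=14: X=(-4, 2, 5, -4), d=2 → +e2, X_15=(-4, 3, 5, -4)
t=15: X=(-4, 3, 5, -4), d=2 → +e2, X_16=(-4, 4, 5, -4)
t=16: X=(-4, 4, 5, -4), d=0 → +e1, X_17=(-3, 4, 5, -4)
t=17: X=(-3, 4, 5, -4), d=1 → -e1, X_18=(-4, 4, 5, -4)
t=18: X=(-4, 4, 5, -4), d=4 → +e3, X_19=(-4, 4, 6, -4)
t=19: X=(-4, 4, 6, -4), d=6 → +e4, X_20=(-4, 4, 6, -3)

(-4, 4, 6, -3)


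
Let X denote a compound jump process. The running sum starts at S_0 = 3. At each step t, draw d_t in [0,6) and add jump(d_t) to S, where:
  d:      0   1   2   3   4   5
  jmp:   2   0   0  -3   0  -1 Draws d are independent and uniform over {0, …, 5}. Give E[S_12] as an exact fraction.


-1

Outcome values over d=0..5: [2, 0, 0, -3, 0, -1]
Σy = -2, Σy² = 14, M = 6
μ = -2/6 = -1/3,  σ² = 14/6 − (-1/3)² = 20/9
E[S_12] = 3 + 12·(-1/3) = -1


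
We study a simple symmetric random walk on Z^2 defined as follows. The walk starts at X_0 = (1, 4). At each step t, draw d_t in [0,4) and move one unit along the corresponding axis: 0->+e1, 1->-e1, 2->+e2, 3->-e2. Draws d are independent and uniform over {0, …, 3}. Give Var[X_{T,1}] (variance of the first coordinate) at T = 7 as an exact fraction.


Outcome values over d=0..3: [1, -1, 0, 0]
Σy = 0, Σy² = 2, M = 4
μ = 0/4 = 0,  σ² = 2/4 − (0)² = 1/2
Independent increments: Var[X_7] = 7·σ² = 7·(1/2) = 7/2

7/2


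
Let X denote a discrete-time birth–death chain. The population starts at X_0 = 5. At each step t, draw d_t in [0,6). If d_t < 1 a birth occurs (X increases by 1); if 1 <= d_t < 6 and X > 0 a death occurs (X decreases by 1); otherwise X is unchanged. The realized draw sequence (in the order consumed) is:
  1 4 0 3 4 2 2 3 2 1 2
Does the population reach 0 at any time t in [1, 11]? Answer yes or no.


t=0: X=5, d=1 → death, X_1=4
t=1: X=4, d=4 → death, X_2=3
t=2: X=3, d=0 → birth, X_3=4
t=3: X=4, d=3 → death, X_4=3
t=4: X=3, d=4 → death, X_5=2
t=5: X=2, d=2 → death, X_6=1
t=6: X=1, d=2 → death, X_7=0
t=7: X=0, d=3 → hold, X_8=0
t=8: X=0, d=2 → hold, X_9=0
t=9: X=0, d=1 → hold, X_10=0
t=10: X=0, d=2 → hold, X_11=0

yes


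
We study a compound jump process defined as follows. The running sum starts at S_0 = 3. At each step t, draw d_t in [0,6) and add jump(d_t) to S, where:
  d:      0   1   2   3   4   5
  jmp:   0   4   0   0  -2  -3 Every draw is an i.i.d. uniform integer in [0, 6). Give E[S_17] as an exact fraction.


1/6

Outcome values over d=0..5: [0, 4, 0, 0, -2, -3]
Σy = -1, Σy² = 29, M = 6
μ = -1/6 = -1/6,  σ² = 29/6 − (-1/6)² = 173/36
E[S_17] = 3 + 17·(-1/6) = 1/6


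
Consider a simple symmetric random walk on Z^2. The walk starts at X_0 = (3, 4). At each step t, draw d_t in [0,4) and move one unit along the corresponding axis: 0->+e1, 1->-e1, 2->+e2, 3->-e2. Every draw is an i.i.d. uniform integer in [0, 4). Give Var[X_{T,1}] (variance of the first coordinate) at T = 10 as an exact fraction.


5

Outcome values over d=0..3: [1, -1, 0, 0]
Σy = 0, Σy² = 2, M = 4
μ = 0/4 = 0,  σ² = 2/4 − (0)² = 1/2
Independent increments: Var[X_10] = 10·σ² = 10·(1/2) = 5


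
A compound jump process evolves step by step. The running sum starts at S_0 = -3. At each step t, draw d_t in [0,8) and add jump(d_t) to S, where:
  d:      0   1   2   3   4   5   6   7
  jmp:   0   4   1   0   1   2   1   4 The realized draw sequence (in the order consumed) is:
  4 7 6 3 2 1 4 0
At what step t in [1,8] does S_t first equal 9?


t=0: S=-3, d=4, jump=1, S_1=-2
t=1: S=-2, d=7, jump=4, S_2=2
t=2: S=2, d=6, jump=1, S_3=3
t=3: S=3, d=3, jump=0, S_4=3
t=4: S=3, d=2, jump=1, S_5=4
t=5: S=4, d=1, jump=4, S_6=8
t=6: S=8, d=4, jump=1, S_7=9
t=7: S=9, d=0, jump=0, S_8=9

7


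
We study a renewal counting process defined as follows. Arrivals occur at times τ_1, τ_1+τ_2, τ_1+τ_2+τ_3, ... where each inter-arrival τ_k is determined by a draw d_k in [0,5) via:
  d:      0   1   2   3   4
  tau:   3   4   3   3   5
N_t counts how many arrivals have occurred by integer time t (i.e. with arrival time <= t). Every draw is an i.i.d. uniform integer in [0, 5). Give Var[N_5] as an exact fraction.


Inter-arrival values over d=0..4: [3, 4, 3, 3, 5]
Each d has probability 1/5, so the pmf of τ is: f(3) = 3/5, f(4) = 1/5, f(5) = 1/5
Let p_n(j) = P(N_n = j), with p_0 = [1]. Condition on τ_1: p_n(0) = P(τ > n), and for j >= 1, p_n(j) = Σ_{k<=n} f(k)·p_{n−k}(j−1)
p_1 = [1]  (j = 0)
p_2 = [1]  (j = 0)
p_3 = [2/5, 3/5]  (j = 0..1)
p_4 = [1/5, 4/5]  (j = 0..1)
p_5 = [0, 1]  (j = 0..1)
E[N_5] = Σ j·p_5(j) = 1;  E[N_5²] = Σ j²·p_5(j) = 1
Var[N_5] = 1 − (1)² = 0

0
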